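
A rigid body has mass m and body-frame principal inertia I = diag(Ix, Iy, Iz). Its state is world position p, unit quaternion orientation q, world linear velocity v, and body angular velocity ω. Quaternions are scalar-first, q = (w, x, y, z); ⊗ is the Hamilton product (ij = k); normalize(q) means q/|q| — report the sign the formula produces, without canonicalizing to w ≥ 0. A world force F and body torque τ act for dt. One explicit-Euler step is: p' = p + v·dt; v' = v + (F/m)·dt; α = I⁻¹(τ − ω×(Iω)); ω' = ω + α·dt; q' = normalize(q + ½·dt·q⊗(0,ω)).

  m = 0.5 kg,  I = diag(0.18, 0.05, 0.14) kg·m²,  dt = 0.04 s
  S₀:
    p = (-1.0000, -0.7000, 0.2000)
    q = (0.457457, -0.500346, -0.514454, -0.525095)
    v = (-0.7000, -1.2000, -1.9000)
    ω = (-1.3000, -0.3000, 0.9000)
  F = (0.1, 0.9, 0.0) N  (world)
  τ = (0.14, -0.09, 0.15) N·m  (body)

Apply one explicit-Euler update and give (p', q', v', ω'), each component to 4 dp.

ω×(Iω) gyroscopic = (-0.0243, -0.0468, -0.0507)
α = I⁻¹(τ − ω×Iω) = (0.9128, -0.8640, 1.4336)
new body rate ω' = (-1.2635, -0.3346, 0.9573)
Hamilton product q⊗(0,ω) = (-0.3322005, -1.2152312, 0.9956978, -0.1069751)
q + ½dt·q⊗(0,ω), renormalized = (0.4506, -0.5244, -0.4943, -0.5270)
a = (0.2000, 1.8000, 0.0000)
new position p' = (-1.0280, -0.7480, 0.1240)
new velocity v' = (-0.6920, -1.1280, -1.9000)

p' = (-1.0280, -0.7480, 0.1240)
q' = (0.4506, -0.5244, -0.4943, -0.5270)
v' = (-0.6920, -1.1280, -1.9000)
ω' = (-1.2635, -0.3346, 0.9573)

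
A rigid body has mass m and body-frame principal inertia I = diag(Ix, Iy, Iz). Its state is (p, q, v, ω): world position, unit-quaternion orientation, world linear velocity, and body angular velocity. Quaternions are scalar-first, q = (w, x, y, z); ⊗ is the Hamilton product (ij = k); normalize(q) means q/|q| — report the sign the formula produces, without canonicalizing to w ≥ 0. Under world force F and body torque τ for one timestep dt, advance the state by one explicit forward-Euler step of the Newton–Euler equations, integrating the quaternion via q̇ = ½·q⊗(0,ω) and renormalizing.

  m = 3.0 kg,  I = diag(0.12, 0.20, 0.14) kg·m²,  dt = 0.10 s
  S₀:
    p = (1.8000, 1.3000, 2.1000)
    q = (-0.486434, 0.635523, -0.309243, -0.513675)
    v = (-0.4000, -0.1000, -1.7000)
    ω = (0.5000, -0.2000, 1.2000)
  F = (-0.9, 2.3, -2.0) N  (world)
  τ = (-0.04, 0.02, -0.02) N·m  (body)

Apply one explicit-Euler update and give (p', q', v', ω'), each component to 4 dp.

new position p' = (1.7600, 1.2900, 1.9300)
v' = v + a·dt = (-0.4300, -0.0233, -1.7667)
angular accel α = (-0.4533, 0.1600, -0.0857)
ω' = ω + α·dt = (0.4547, -0.1840, 1.1914)
Hamilton product q⊗(0,ω) = (0.2367999, -0.7170436, -0.9221783, -0.5562039)
q + ½dt·q⊗(0,ω), renormalized = (-0.4736, 0.5984, -0.3546, -0.5403)

p' = (1.7600, 1.2900, 1.9300)
q' = (-0.4736, 0.5984, -0.3546, -0.5403)
v' = (-0.4300, -0.0233, -1.7667)
ω' = (0.4547, -0.1840, 1.1914)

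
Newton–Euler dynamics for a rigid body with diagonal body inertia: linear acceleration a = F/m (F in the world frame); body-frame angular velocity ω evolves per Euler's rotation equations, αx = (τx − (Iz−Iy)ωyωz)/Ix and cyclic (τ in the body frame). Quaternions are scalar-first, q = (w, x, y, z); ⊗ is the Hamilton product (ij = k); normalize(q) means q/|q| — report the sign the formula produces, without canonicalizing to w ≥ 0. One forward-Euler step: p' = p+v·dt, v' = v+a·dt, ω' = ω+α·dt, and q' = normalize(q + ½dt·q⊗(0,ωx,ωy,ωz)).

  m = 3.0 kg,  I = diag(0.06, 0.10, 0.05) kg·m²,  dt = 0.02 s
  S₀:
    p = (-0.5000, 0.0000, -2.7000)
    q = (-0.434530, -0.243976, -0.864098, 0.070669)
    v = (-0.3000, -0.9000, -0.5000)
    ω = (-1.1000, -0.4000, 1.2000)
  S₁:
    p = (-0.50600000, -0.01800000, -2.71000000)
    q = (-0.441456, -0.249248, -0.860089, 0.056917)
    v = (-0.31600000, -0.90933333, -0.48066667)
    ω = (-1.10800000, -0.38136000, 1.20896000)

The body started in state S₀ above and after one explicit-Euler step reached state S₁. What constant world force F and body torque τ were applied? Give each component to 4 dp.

F = (-2.4000, -1.4000, 2.9000)
τ = (0.0000, 0.0800, 0.0400)

v₁ − v₀ = (-0.01600000, -0.00933333, 0.01933333)
m·(v₁−v₀)/dt = (-2.4000, -1.4000, 2.9000)
rate change Δω = (-0.00800000, 0.01864000, 0.00896000)
gyro term ω₀×Iω₀ = (0.0240, -0.0132, 0.0176)
τ = I·(Δω/dt) + ω₀×(Iω₀) = (0.0000, 0.0800, 0.0400)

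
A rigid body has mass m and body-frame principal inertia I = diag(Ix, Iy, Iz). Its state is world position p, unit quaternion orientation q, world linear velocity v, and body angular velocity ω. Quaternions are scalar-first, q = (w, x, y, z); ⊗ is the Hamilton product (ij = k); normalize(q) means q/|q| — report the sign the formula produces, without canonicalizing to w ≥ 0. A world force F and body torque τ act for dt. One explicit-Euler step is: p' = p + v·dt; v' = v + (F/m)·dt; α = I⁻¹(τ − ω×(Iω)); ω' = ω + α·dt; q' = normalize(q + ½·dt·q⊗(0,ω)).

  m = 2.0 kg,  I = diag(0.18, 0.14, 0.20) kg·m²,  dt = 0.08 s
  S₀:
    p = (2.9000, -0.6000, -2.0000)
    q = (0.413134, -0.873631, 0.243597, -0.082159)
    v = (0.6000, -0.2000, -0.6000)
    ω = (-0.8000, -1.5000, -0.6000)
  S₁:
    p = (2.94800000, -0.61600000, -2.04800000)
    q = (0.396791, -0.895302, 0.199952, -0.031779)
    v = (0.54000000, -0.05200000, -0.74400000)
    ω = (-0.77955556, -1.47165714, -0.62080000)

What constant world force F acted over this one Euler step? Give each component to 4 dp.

F = (-1.5000, 3.7000, -3.6000)

Δv = v₁−v₀ = (-0.06000000, 0.14800000, -0.14400000)
m·(v₁−v₀)/dt = (-1.5000, 3.7000, -3.6000)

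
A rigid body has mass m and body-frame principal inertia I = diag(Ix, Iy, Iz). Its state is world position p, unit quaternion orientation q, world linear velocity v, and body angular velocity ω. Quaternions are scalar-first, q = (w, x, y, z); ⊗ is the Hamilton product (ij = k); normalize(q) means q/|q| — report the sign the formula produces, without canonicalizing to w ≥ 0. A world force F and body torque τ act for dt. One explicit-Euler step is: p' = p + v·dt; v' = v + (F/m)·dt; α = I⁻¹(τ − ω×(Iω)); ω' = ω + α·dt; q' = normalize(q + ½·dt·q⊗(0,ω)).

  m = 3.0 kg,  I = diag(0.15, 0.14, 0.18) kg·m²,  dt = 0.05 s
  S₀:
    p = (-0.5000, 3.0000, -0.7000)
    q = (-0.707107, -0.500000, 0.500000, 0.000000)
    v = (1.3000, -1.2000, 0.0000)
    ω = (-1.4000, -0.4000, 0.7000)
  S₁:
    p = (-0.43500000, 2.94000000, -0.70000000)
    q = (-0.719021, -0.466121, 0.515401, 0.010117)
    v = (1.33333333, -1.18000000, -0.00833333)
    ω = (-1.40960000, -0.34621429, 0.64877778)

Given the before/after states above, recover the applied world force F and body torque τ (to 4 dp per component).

F = (2.0000, 1.2000, -0.5000)
τ = (-0.0400, 0.1800, -0.1900)

Δω = ω₁−ω₀ = (-0.00960000, 0.05378571, -0.05122222)
I·α + gyro = (-0.0400, 0.1800, -0.1900)
v₁ − v₀ = (0.03333333, 0.02000000, -0.00833333)
F = m·Δv/dt = (2.0000, 1.2000, -0.5000)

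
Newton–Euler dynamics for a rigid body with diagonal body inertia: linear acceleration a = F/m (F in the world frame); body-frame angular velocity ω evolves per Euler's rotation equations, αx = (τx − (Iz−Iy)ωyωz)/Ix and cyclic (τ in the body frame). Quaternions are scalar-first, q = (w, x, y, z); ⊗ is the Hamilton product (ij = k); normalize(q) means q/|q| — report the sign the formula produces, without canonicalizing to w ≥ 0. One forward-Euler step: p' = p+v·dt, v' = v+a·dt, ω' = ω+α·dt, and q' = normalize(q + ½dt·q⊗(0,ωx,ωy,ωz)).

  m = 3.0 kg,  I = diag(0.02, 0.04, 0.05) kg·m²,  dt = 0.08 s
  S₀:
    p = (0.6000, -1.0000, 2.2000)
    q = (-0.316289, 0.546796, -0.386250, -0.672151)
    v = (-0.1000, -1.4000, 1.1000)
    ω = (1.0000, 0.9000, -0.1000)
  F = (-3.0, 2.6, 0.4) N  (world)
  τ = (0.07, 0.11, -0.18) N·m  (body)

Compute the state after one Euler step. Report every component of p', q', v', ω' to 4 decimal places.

p' = p + v·dt = (0.5920, -1.1120, 2.2880)
v' = v + a·dt = (-0.1800, -1.3307, 1.1107)
angular accel α = (3.5450, 2.6750, -3.9600)
new body rate ω' = (1.2836, 1.1140, -0.4168)
Hamilton product q⊗(0,ω) = (-0.2663861, 0.3272719, -0.9021315, 0.9099953)
q + ½dt·q⊗(0,ω), renormalized = (-0.3265, 0.5591, -0.4217, -0.6348)

p' = (0.5920, -1.1120, 2.2880)
q' = (-0.3265, 0.5591, -0.4217, -0.6348)
v' = (-0.1800, -1.3307, 1.1107)
ω' = (1.2836, 1.1140, -0.4168)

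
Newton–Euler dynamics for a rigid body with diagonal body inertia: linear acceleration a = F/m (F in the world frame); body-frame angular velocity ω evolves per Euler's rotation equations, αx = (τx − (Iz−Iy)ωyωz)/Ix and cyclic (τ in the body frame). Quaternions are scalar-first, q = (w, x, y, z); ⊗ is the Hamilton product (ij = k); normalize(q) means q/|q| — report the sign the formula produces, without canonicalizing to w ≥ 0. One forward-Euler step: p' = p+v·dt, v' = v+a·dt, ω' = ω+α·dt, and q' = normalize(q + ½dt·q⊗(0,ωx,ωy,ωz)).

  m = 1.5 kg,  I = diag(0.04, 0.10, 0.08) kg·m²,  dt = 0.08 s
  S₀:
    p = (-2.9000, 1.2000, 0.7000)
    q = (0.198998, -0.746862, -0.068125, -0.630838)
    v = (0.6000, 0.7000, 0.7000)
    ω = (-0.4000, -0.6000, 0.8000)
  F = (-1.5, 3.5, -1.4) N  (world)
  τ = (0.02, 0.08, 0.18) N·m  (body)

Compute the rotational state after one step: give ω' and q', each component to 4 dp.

α = I⁻¹(τ − ω×Iω) = (0.2600, 0.6720, 2.0700)
ω' = ω + α·dt = (-0.3792, -0.5462, 0.9656)
2q̇ = q⊗(0,ω) = (0.1650506, -0.5126020, 0.7304260, 0.5800656)
updated quaternion q' = (0.2054, -0.7667, -0.0389, -0.6071)

ω' = (-0.3792, -0.5462, 0.9656)
q' = (0.2054, -0.7667, -0.0389, -0.6071)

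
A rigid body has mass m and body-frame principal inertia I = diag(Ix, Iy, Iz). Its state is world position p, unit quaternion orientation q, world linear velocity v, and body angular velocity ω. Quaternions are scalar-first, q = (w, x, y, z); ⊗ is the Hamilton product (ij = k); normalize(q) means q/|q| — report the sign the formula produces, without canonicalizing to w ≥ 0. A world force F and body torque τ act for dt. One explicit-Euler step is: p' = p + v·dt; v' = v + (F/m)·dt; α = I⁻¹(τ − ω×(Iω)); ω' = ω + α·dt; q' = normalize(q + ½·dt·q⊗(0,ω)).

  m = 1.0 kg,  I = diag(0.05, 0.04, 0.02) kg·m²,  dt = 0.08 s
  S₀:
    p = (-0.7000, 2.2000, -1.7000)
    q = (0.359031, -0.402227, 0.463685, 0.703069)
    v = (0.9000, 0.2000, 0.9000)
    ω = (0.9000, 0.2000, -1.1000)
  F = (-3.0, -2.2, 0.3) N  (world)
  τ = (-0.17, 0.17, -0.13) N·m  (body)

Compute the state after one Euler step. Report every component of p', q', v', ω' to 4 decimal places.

p' = (-0.6280, 2.2160, -1.6280)
q' = (0.4001, -0.4146, 0.4734, 0.6663)
v' = (0.6600, 0.0240, 0.9240)
ω' = (0.6210, 0.5994, -1.6128)

p + v·dt = (-0.6280, 2.2160, -1.6280)
v' = v + a·dt = (0.6600, 0.0240, 0.9240)
ω×(Iω) gyroscopic = (0.0044, -0.0297, -0.0018)
(τ − ω×Iω)/I = (-3.4880, 4.9925, -6.4100)
new body rate ω' = (0.6210, 0.5994, -1.6128)
2q̇ = q⊗(0,ω) = (1.0426432, -0.3275394, 0.2621186, -0.8926960)
q' = normalize(q + ½dt·q⊗(0,ω)) = (0.4001, -0.4146, 0.4734, 0.6663)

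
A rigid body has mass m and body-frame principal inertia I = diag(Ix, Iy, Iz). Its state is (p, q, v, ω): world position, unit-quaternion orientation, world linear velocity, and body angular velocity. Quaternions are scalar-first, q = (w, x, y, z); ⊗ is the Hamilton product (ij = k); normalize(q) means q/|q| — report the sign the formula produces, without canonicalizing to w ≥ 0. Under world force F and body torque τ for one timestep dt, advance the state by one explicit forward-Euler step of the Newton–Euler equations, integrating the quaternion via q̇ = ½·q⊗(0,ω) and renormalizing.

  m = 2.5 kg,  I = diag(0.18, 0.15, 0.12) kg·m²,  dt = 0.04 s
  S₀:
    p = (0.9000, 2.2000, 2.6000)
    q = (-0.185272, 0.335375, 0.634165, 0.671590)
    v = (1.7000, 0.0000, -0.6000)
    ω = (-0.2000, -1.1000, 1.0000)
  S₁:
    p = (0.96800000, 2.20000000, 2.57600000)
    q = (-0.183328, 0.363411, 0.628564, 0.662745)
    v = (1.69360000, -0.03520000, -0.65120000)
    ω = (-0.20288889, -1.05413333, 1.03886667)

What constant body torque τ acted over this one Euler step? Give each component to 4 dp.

τ = (0.0200, 0.1600, 0.1100)

Δω = ω₁−ω₀ = (-0.00288889, 0.04586667, 0.03886667)
precession coupling = (0.0330, -0.0120, -0.0066)
I·α + gyro = (0.0200, 0.1600, 0.1100)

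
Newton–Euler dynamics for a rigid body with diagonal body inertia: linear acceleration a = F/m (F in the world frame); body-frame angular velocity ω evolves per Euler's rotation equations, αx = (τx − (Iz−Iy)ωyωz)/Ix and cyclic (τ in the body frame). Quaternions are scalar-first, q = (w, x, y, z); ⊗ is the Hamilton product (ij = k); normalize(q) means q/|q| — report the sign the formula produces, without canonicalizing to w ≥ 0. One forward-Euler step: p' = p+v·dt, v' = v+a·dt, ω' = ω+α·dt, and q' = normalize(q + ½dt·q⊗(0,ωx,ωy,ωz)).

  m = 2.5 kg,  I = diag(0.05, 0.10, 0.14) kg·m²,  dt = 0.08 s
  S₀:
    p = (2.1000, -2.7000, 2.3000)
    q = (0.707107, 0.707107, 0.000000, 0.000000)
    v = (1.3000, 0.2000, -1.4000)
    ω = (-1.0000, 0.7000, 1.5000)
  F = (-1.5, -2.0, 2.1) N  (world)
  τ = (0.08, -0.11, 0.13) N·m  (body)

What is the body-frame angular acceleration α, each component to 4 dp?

α = (0.7600, -2.4500, 1.1786)

precession coupling ω×(Iω) = (0.0420, 0.1350, -0.0350)
(τ − ω×Iω)/I = (0.7600, -2.4500, 1.1786)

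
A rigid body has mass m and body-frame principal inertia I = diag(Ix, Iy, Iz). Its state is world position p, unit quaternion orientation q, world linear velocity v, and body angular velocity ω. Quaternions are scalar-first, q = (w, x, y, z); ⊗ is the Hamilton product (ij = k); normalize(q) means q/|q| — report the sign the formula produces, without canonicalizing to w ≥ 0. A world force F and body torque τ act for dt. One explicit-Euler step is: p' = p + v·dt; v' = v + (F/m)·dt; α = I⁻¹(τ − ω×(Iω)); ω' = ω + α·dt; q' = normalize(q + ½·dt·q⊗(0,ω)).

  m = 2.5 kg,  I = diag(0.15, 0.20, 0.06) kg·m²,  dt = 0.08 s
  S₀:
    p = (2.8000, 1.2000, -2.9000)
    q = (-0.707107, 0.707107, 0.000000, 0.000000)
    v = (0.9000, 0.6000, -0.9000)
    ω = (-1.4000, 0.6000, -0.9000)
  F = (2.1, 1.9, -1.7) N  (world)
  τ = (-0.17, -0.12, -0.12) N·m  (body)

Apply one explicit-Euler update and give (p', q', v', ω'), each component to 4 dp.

p' = (2.8720, 1.2480, -2.9720)
q' = (-0.6658, 0.7448, 0.0085, 0.0423)
v' = (0.9672, 0.6608, -0.9544)
ω' = (-1.5310, 0.5066, -1.0040)

ω×(Iω) gyroscopic = (0.0756, 0.1134, -0.0420)
(τ − ω×Iω)/I = (-1.6373, -1.1670, -1.3000)
ω + α·dt = (-1.5310, 0.5066, -1.0040)
Hamilton product q⊗(0,ω) = (0.9899498, 0.9899498, 0.2121321, 1.0606605)
updated quaternion q' = (-0.6658, 0.7448, 0.0085, 0.0423)
a = F/m = (0.8400, 0.7600, -0.6800)
p + v·dt = (2.8720, 1.2480, -2.9720)
v' = v + a·dt = (0.9672, 0.6608, -0.9544)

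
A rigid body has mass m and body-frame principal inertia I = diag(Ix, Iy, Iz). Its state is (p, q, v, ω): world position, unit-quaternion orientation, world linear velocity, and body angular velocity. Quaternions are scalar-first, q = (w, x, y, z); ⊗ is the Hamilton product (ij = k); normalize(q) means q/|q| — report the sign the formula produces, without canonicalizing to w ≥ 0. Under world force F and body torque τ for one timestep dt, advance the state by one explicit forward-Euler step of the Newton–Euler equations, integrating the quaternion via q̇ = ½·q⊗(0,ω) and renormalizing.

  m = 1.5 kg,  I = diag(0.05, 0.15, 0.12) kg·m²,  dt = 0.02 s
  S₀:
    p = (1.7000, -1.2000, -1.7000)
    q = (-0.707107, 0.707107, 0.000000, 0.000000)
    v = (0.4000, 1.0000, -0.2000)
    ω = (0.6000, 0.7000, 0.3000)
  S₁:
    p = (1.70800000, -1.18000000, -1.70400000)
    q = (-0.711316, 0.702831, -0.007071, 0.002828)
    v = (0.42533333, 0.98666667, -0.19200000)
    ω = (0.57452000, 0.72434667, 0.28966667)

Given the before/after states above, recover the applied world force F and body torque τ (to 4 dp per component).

F = (1.9000, -1.0000, 0.6000)
τ = (-0.0700, 0.1700, -0.0200)

velocity change Δv = (0.02533333, -0.01333333, 0.00800000)
applied force F = (1.9000, -1.0000, 0.6000)
ω₁ − ω₀ = (-0.02548000, 0.02434667, -0.01033333)
I·α + gyro = (-0.0700, 0.1700, -0.0200)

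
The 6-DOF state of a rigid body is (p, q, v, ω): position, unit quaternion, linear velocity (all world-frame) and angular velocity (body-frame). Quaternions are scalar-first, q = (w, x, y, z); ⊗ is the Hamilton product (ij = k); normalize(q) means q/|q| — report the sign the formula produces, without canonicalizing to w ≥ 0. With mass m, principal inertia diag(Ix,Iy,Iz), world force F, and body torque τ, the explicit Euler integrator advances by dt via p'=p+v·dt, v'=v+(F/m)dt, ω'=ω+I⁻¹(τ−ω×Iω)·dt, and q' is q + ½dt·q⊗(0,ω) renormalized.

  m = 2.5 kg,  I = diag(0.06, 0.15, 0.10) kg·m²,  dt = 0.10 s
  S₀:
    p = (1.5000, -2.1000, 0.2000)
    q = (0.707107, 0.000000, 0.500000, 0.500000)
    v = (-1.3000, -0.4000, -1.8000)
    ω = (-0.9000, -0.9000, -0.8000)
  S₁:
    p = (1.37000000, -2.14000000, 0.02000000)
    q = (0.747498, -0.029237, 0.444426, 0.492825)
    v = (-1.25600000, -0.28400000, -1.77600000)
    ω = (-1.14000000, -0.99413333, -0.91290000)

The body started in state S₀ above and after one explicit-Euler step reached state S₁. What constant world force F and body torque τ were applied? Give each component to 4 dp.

ω₁ − ω₀ = (-0.24000000, -0.09413333, -0.11290000)
I·α + gyro = (-0.1800, -0.1700, -0.0400)
Δv = v₁−v₀ = (0.04400000, 0.11600000, 0.02400000)
F = m·Δv/dt = (1.1000, 2.9000, 0.6000)

F = (1.1000, 2.9000, 0.6000)
τ = (-0.1800, -0.1700, -0.0400)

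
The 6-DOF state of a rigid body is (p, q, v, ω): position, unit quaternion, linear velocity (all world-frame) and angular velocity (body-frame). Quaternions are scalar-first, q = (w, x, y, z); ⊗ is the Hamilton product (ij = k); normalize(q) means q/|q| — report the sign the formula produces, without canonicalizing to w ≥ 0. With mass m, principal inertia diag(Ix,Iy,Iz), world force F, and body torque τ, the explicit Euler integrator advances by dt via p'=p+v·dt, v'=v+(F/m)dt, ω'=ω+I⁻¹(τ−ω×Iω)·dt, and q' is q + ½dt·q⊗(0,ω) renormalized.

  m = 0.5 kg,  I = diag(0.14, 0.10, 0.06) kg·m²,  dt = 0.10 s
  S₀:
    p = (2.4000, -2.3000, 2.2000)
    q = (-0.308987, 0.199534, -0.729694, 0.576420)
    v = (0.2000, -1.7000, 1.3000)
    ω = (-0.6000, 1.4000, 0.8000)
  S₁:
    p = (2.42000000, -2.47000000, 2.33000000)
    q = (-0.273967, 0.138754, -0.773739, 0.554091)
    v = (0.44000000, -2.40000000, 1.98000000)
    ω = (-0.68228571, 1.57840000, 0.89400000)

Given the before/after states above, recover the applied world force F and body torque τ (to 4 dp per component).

F = (1.2000, -3.5000, 3.4000)
τ = (-0.1600, 0.1400, 0.0900)

v₁ − v₀ = (0.24000000, -0.70000000, 0.68000000)
applied force F = (1.2000, -3.5000, 3.4000)
ω₁ − ω₀ = (-0.08228571, 0.17840000, 0.09400000)
precession coupling = (-0.0448, -0.0384, 0.0336)
applied torque τ = (-0.1600, 0.1400, 0.0900)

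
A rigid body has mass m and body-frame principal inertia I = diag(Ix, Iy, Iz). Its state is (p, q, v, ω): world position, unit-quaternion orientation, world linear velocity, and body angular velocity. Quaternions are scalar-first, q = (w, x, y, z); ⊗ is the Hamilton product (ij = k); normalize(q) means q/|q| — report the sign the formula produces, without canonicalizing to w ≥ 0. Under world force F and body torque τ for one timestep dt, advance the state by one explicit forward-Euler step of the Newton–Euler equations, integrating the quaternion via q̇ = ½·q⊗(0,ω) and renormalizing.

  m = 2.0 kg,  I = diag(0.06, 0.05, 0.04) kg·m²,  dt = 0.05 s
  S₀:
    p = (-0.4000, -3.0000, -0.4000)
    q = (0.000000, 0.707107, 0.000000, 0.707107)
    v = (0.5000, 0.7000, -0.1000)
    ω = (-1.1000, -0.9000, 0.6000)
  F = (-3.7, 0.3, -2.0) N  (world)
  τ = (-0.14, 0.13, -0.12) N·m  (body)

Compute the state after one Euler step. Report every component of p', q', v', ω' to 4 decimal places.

precession coupling ω×(Iω) = (0.0054, -0.0132, -0.0099)
angular accel α = (-2.4233, 2.8640, -2.7525)
ω' = ω + α·dt = (-1.2212, -0.7568, 0.4624)
2q̇ = q⊗(0,ω) = (0.3535535, 0.6363963, -1.2020819, -0.6363963)
q' = normalize(q + ½dt·q⊗(0,ω)) = (0.0088, 0.7225, -0.0300, 0.6907)
linear accel F/m = (-1.8500, 0.1500, -1.0000)
p + v·dt = (-0.3750, -2.9650, -0.4050)
new velocity v' = (0.4075, 0.7075, -0.1500)

p' = (-0.3750, -2.9650, -0.4050)
q' = (0.0088, 0.7225, -0.0300, 0.6907)
v' = (0.4075, 0.7075, -0.1500)
ω' = (-1.2212, -0.7568, 0.4624)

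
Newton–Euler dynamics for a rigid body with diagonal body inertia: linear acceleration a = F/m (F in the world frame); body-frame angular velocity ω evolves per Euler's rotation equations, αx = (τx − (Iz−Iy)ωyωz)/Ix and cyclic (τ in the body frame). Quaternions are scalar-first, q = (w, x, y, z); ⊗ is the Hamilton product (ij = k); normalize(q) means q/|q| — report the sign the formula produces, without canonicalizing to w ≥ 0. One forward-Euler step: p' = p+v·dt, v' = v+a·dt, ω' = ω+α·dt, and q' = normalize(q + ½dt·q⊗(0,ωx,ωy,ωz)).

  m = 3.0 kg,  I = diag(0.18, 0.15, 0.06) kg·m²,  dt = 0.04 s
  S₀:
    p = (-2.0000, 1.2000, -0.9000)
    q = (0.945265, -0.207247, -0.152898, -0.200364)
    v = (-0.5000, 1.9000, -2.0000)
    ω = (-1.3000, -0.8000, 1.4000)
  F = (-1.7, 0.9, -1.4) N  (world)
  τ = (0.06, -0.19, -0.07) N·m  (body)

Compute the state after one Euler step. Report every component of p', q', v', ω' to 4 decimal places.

p' = (-2.0200, 1.2760, -0.9800)
q' = (0.9422, -0.2391, -0.1569, -0.1744)
v' = (-0.5227, 1.9120, -2.0187)
ω' = (-1.3091, -0.7924, 1.3741)

ω×(Iω) gyroscopic = (0.1008, -0.2184, -0.0312)
(τ − ω×Iω)/I = (-0.2267, 0.1893, -0.6467)
ω' = ω + α·dt = (-1.3091, -0.7924, 1.3741)
Hamilton product q⊗(0,ω) = (-0.1112299, -1.6031929, -0.2055930, 1.2904012)
q + ½dt·q⊗(0,ω), renormalized = (0.9422, -0.2391, -0.1569, -0.1744)
p + v·dt = (-2.0200, 1.2760, -0.9800)
new velocity v' = (-0.5227, 1.9120, -2.0187)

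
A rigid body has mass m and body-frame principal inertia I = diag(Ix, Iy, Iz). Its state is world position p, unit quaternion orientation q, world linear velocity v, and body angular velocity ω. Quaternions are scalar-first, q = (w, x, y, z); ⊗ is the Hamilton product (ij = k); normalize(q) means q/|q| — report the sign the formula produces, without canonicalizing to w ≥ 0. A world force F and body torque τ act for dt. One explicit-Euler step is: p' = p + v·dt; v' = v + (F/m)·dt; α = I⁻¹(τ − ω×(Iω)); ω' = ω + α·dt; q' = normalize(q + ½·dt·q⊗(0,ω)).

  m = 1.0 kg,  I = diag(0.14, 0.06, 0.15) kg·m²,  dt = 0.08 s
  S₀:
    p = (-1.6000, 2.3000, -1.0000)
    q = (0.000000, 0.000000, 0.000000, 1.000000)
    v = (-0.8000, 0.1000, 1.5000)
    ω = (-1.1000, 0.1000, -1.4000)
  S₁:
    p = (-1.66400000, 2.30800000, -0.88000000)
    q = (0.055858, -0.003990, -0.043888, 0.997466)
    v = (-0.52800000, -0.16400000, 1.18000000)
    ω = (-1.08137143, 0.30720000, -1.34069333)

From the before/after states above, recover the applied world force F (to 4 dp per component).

F = (3.4000, -3.3000, -4.0000)

velocity change Δv = (0.27200000, -0.26400000, -0.32000000)
m·(v₁−v₀)/dt = (3.4000, -3.3000, -4.0000)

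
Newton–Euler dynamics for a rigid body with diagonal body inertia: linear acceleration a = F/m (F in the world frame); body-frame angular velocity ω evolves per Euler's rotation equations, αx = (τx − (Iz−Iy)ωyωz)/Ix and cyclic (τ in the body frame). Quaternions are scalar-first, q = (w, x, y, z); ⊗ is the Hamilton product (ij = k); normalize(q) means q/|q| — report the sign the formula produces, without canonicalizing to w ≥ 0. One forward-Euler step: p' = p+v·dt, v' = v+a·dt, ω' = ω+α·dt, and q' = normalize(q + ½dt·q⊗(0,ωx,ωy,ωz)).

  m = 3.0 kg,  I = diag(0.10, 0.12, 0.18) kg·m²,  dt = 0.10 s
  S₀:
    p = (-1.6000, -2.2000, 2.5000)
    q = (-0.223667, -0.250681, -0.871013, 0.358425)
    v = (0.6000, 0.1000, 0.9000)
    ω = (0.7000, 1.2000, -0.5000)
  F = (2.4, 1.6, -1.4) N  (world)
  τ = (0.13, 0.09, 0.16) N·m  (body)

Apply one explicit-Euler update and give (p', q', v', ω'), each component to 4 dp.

p' = (-1.5400, -2.1900, 2.5900)
q' = (-0.1533, -0.2575, -0.8758, 0.3784)
v' = (0.6800, 0.1533, 0.8533)
ω' = (0.8660, 1.2517, -0.4204)

angular accel α = (1.6600, 0.5167, 0.7956)
ω + α·dt = (0.8660, 1.2517, -0.4204)
2q̇ = q⊗(0,ω) = (1.3999048, -0.1511704, -0.1428434, 0.4207254)
q + ½dt·q⊗(0,ω), renormalized = (-0.1533, -0.2575, -0.8758, 0.3784)
a = (0.8000, 0.5333, -0.4667)
p' = p + v·dt = (-1.5400, -2.1900, 2.5900)
new velocity v' = (0.6800, 0.1533, 0.8533)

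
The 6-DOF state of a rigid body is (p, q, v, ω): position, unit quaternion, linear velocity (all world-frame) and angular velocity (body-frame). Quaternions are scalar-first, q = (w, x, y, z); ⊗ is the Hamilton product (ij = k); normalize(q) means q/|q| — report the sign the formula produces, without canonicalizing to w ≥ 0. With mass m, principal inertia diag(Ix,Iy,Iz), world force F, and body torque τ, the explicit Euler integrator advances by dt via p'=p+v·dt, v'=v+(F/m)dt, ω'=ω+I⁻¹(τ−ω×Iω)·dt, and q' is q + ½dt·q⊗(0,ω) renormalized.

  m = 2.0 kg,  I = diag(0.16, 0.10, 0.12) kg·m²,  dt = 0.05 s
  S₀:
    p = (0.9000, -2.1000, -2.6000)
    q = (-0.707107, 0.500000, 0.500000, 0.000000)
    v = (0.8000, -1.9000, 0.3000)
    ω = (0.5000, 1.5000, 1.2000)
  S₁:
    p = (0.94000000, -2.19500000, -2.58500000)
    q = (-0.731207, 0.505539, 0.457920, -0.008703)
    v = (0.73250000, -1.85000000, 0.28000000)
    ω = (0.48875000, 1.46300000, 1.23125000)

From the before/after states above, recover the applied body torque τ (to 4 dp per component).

τ = (0.0000, -0.0500, 0.0300)

rate change Δω = (-0.01125000, -0.03700000, 0.03125000)
ω₀×(Iω₀) = (0.0360, 0.0240, -0.0450)
τ = I·(Δω/dt) + ω₀×(Iω₀) = (0.0000, -0.0500, 0.0300)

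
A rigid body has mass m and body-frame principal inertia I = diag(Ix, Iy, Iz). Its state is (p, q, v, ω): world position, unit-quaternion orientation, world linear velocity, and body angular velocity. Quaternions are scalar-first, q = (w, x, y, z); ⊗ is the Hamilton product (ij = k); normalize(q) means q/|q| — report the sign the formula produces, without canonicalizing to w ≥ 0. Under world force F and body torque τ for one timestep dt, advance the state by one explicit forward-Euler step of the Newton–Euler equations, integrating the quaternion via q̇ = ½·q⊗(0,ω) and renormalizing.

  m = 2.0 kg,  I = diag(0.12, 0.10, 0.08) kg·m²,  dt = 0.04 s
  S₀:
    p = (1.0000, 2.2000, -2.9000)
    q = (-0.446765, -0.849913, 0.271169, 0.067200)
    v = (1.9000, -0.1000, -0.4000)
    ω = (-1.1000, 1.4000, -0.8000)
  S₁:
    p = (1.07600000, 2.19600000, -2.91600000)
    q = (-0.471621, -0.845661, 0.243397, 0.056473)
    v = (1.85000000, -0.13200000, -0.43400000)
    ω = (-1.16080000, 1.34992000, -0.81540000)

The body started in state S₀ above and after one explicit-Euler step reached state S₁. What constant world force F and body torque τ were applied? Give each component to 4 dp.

v₁ − v₀ = (-0.05000000, -0.03200000, -0.03400000)
applied force F = (-2.5000, -1.6000, -1.7000)
ω₁ − ω₀ = (-0.06080000, -0.05008000, -0.01540000)
I·α + gyro = (-0.1600, -0.0900, 0.0000)

F = (-2.5000, -1.6000, -1.7000)
τ = (-0.1600, -0.0900, 0.0000)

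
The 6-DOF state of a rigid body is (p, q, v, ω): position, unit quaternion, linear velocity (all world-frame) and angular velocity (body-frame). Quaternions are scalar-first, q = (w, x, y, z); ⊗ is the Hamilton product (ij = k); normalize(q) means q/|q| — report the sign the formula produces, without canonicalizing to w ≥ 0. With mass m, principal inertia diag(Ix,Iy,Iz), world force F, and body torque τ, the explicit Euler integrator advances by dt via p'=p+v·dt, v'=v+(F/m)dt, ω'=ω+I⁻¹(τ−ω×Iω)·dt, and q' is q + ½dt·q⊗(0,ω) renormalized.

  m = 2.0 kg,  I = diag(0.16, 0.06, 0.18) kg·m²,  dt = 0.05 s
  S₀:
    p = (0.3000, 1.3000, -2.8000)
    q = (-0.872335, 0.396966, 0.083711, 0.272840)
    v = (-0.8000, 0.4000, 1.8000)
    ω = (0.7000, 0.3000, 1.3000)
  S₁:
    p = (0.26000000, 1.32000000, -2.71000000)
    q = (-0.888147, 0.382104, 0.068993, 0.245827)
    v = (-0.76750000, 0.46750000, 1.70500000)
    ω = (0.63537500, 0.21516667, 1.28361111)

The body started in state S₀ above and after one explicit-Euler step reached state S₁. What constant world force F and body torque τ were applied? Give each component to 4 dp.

rate change Δω = (-0.06462500, -0.08483333, -0.01638889)
gyro term ω₀×Iω₀ = (0.0468, -0.0182, -0.0210)
τ = I·(Δω/dt) + ω₀×(Iω₀) = (-0.1600, -0.1200, -0.0800)
v₁ − v₀ = (0.03250000, 0.06750000, -0.09500000)
F = m·Δv/dt = (1.3000, 2.7000, -3.8000)

F = (1.3000, 2.7000, -3.8000)
τ = (-0.1600, -0.1200, -0.0800)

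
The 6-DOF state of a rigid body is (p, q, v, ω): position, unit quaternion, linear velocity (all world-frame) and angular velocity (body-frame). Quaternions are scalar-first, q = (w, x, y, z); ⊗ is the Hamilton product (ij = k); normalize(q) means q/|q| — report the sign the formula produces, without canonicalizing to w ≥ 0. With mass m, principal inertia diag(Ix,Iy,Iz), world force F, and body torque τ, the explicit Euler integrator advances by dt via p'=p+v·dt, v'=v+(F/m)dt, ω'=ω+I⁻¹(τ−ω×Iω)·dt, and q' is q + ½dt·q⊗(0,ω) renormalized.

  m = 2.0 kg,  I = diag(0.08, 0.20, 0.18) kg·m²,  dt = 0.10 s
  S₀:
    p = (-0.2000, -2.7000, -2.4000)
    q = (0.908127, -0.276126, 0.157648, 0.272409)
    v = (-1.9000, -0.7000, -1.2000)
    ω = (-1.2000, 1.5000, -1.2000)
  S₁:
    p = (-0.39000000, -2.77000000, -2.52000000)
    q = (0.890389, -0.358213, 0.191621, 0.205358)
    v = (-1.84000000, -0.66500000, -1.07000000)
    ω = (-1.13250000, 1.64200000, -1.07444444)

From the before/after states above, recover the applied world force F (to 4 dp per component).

F = (1.2000, 0.7000, 2.6000)

Δv = v₁−v₀ = (0.06000000, 0.03500000, 0.13000000)
m·(v₁−v₀)/dt = (1.2000, 0.7000, 2.6000)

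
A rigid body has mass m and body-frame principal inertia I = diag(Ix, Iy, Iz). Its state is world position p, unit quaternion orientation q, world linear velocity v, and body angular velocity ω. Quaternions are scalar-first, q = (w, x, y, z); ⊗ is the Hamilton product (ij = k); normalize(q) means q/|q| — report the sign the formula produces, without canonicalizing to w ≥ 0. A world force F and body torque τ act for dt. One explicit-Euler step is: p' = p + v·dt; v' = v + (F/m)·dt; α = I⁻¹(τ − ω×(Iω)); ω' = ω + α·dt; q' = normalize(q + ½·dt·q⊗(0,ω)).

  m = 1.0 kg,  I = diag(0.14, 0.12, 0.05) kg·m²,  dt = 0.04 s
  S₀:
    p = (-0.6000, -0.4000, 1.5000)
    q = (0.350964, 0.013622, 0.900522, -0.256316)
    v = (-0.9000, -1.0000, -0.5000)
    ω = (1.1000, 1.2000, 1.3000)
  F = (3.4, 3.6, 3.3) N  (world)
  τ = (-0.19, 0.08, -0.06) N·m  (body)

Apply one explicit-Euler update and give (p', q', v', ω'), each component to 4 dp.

p' = (-0.6360, -0.4400, 1.4800)
q' = (0.3354, 0.0509, 0.9022, -0.2664)
v' = (-0.7640, -0.8560, -0.3680)
ω' = (1.0769, 1.1838, 1.2731)

a = (3.4000, 3.6000, 3.3000)
new position p' = (-0.6360, -0.4400, 1.4800)
v + (F/m)dt = (-0.7640, -0.8560, -0.3680)
precession coupling ω×(Iω) = (-0.1092, 0.1287, -0.0264)
α = I⁻¹(τ − ω×Iω) = (-0.5771, -0.4058, -0.6720)
ω' = ω + α·dt = (1.0769, 1.1838, 1.2731)
q⊗(0,ω) = (-0.7623998, 1.8643182, 0.1215006, -0.5179746)
q + ½dt·q⊗(0,ω), renormalized = (0.3354, 0.0509, 0.9022, -0.2664)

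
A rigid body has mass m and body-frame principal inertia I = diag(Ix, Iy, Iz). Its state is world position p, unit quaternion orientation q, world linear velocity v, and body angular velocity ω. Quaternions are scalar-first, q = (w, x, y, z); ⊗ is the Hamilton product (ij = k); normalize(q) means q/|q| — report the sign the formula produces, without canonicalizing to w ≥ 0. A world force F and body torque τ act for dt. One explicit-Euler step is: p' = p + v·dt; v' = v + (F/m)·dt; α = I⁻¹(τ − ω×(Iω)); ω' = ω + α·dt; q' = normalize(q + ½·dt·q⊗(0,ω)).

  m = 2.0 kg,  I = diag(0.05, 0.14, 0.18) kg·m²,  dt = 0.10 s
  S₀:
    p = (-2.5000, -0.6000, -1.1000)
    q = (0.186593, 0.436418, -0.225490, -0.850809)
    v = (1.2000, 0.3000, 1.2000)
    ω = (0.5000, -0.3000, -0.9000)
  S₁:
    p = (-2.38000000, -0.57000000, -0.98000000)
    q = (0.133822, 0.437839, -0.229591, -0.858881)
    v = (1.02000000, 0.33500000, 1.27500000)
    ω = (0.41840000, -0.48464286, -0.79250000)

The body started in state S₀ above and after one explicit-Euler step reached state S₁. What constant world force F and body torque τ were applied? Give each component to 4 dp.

F = (-3.6000, 0.7000, 1.5000)
τ = (-0.0300, -0.2000, 0.1800)

ω₁ − ω₀ = (-0.08160000, -0.18464286, 0.10750000)
precession coupling = (0.0108, 0.0585, -0.0135)
τ = I·(Δω/dt) + ω₀×(Iω₀) = (-0.0300, -0.2000, 0.1800)
v₁ − v₀ = (-0.18000000, 0.03500000, 0.07500000)
m·(v₁−v₀)/dt = (-3.6000, 0.7000, 1.5000)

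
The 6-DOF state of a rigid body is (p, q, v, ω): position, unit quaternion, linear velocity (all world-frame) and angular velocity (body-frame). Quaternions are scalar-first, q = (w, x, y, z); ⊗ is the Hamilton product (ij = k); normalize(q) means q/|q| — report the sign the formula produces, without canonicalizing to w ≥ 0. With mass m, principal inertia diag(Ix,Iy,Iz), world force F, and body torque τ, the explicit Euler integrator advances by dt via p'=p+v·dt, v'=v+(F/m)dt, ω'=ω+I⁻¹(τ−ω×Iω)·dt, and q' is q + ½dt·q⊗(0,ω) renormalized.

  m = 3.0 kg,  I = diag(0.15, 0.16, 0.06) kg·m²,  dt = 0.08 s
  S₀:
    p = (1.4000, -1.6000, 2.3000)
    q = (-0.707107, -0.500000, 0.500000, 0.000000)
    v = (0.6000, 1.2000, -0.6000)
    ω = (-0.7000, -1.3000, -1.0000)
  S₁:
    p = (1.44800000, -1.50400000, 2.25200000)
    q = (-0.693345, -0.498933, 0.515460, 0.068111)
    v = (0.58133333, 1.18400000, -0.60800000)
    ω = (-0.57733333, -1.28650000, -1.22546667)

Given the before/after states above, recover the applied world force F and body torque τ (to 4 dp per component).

F = (-0.7000, -0.6000, -0.3000)
τ = (0.1000, 0.0900, -0.1600)

rate change Δω = (0.12266667, 0.01350000, -0.22546667)
τ = I·(Δω/dt) + ω₀×(Iω₀) = (0.1000, 0.0900, -0.1600)
Δv = v₁−v₀ = (-0.01866667, -0.01600000, -0.00800000)
m·(v₁−v₀)/dt = (-0.7000, -0.6000, -0.3000)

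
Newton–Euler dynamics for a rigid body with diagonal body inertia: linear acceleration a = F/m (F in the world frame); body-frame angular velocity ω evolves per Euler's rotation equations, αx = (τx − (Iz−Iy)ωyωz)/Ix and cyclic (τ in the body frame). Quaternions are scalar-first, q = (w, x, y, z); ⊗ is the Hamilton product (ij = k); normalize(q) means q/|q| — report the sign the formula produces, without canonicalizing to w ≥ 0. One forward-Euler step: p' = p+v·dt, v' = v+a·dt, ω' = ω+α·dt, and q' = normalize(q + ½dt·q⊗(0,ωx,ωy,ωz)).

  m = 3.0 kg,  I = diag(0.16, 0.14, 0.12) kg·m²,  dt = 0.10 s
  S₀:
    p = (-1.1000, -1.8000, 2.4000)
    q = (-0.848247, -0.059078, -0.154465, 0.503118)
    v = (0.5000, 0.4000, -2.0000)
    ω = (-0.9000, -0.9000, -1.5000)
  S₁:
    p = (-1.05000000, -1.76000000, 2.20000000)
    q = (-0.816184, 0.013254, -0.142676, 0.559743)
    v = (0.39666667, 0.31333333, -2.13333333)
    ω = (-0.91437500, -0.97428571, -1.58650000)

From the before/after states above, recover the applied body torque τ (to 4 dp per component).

τ = (-0.0500, -0.0500, -0.1200)

ω₁ − ω₀ = (-0.01437500, -0.07428571, -0.08650000)
ω₀×(Iω₀) = (-0.0270, 0.0540, -0.0162)
I·α + gyro = (-0.0500, -0.0500, -0.1200)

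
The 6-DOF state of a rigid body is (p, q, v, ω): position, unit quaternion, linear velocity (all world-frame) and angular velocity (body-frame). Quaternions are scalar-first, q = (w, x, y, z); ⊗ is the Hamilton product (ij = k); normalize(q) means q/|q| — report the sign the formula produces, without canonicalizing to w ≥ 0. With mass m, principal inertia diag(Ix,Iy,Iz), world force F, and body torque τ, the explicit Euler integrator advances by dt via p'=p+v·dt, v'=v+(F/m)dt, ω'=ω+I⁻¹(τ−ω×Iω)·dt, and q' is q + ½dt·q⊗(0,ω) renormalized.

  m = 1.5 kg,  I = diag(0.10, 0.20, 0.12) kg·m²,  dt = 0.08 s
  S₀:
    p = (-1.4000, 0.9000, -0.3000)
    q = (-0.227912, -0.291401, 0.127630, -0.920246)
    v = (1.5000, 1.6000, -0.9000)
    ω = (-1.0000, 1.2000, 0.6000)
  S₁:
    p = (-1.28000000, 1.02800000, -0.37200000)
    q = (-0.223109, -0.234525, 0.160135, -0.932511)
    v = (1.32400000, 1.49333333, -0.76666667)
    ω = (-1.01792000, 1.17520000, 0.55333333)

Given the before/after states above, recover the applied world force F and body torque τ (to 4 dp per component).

F = (-3.3000, -2.0000, 2.5000)
τ = (-0.0800, -0.0500, -0.1900)

ω₁ − ω₀ = (-0.01792000, -0.02480000, -0.04666667)
ω₀×(Iω₀) = (-0.0576, 0.0120, -0.1200)
applied torque τ = (-0.0800, -0.0500, -0.1900)
velocity change Δv = (-0.17600000, -0.10666667, 0.13333333)
applied force F = (-3.3000, -2.0000, 2.5000)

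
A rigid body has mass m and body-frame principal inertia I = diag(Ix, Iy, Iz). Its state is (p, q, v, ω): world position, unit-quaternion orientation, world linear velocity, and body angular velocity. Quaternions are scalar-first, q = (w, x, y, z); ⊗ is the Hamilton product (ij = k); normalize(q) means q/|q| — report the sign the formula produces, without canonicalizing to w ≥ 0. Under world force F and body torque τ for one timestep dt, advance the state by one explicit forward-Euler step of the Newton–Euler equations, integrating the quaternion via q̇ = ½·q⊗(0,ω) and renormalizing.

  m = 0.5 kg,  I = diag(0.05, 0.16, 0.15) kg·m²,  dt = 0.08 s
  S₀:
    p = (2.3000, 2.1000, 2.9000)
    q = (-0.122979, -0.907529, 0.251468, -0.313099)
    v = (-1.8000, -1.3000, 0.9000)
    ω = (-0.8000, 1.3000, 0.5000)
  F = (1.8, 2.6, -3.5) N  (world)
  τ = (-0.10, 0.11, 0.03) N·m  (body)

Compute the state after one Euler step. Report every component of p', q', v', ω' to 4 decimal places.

(τ − ω×Iω)/I = (-1.8700, 0.4375, 0.9627)
ω' = ω + α·dt = (-0.9496, 1.3350, 0.5770)
q⊗(0,ω) = (-0.8963821, 0.6311459, 0.5443710, -1.0401028)
q + ½dt·q⊗(0,ω), renormalized = (-0.1585, -0.8805, 0.2727, -0.3540)
linear accel F/m = (3.6000, 5.2000, -7.0000)
new position p' = (2.1560, 1.9960, 2.9720)
v + (F/m)dt = (-1.5120, -0.8840, 0.3400)

p' = (2.1560, 1.9960, 2.9720)
q' = (-0.1585, -0.8805, 0.2727, -0.3540)
v' = (-1.5120, -0.8840, 0.3400)
ω' = (-0.9496, 1.3350, 0.5770)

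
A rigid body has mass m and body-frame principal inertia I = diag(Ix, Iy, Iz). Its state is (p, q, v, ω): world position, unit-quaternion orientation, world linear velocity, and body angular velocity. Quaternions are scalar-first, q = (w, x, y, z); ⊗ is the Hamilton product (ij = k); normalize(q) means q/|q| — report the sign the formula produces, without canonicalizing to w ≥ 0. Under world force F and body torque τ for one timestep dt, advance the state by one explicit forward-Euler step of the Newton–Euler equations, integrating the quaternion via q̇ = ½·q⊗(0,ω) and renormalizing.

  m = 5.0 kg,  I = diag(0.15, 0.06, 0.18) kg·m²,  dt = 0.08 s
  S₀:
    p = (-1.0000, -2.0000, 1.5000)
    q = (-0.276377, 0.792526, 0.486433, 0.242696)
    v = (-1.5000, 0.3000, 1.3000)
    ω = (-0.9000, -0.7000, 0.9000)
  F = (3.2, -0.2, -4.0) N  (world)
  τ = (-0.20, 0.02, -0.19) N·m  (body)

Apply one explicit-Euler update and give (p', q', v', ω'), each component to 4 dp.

a = F/m = (0.6400, -0.0400, -0.8000)
p + v·dt = (-1.1200, -1.9760, 1.6040)
v + (F/m)dt = (-1.4488, 0.2968, 1.2360)
gyro term ω×Iω = (-0.0756, 0.0243, -0.0567)
α = I⁻¹(τ − ω×Iω) = (-0.8293, -0.0717, -0.7406)
new body rate ω' = (-0.9663, -0.7057, 0.8408)
q⊗(0,ω) = (0.8353501, 0.8564162, -0.7382359, -0.3657178)
q' = normalize(q + ½dt·q⊗(0,ω)) = (-0.2426, 0.8254, 0.4561, 0.2277)

p' = (-1.1200, -1.9760, 1.6040)
q' = (-0.2426, 0.8254, 0.4561, 0.2277)
v' = (-1.4488, 0.2968, 1.2360)
ω' = (-0.9663, -0.7057, 0.8408)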